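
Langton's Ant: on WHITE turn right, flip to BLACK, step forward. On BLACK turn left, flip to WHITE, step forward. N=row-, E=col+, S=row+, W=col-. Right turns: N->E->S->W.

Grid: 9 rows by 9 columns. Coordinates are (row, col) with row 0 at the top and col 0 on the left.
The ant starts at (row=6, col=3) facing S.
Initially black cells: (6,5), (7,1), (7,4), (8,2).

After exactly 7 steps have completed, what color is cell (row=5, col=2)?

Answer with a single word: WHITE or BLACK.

Answer: BLACK

Derivation:
Step 1: on WHITE (6,3): turn R to W, flip to black, move to (6,2). |black|=5
Step 2: on WHITE (6,2): turn R to N, flip to black, move to (5,2). |black|=6
Step 3: on WHITE (5,2): turn R to E, flip to black, move to (5,3). |black|=7
Step 4: on WHITE (5,3): turn R to S, flip to black, move to (6,3). |black|=8
Step 5: on BLACK (6,3): turn L to E, flip to white, move to (6,4). |black|=7
Step 6: on WHITE (6,4): turn R to S, flip to black, move to (7,4). |black|=8
Step 7: on BLACK (7,4): turn L to E, flip to white, move to (7,5). |black|=7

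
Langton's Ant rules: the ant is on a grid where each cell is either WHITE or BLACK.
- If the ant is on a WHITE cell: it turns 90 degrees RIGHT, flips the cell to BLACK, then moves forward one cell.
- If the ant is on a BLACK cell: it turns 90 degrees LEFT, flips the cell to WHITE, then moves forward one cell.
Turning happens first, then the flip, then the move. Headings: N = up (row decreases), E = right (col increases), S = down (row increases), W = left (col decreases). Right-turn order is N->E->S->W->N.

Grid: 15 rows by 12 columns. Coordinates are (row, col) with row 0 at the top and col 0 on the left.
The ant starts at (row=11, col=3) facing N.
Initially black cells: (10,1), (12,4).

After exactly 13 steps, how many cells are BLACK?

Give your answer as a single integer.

Step 1: on WHITE (11,3): turn R to E, flip to black, move to (11,4). |black|=3
Step 2: on WHITE (11,4): turn R to S, flip to black, move to (12,4). |black|=4
Step 3: on BLACK (12,4): turn L to E, flip to white, move to (12,5). |black|=3
Step 4: on WHITE (12,5): turn R to S, flip to black, move to (13,5). |black|=4
Step 5: on WHITE (13,5): turn R to W, flip to black, move to (13,4). |black|=5
Step 6: on WHITE (13,4): turn R to N, flip to black, move to (12,4). |black|=6
Step 7: on WHITE (12,4): turn R to E, flip to black, move to (12,5). |black|=7
Step 8: on BLACK (12,5): turn L to N, flip to white, move to (11,5). |black|=6
Step 9: on WHITE (11,5): turn R to E, flip to black, move to (11,6). |black|=7
Step 10: on WHITE (11,6): turn R to S, flip to black, move to (12,6). |black|=8
Step 11: on WHITE (12,6): turn R to W, flip to black, move to (12,5). |black|=9
Step 12: on WHITE (12,5): turn R to N, flip to black, move to (11,5). |black|=10
Step 13: on BLACK (11,5): turn L to W, flip to white, move to (11,4). |black|=9

Answer: 9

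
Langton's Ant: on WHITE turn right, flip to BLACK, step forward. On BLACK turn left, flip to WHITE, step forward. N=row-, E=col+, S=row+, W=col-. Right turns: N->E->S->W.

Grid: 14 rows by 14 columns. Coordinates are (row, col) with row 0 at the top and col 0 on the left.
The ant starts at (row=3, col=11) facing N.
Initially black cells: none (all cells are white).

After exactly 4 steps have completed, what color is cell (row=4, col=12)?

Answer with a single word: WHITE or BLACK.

Answer: BLACK

Derivation:
Step 1: on WHITE (3,11): turn R to E, flip to black, move to (3,12). |black|=1
Step 2: on WHITE (3,12): turn R to S, flip to black, move to (4,12). |black|=2
Step 3: on WHITE (4,12): turn R to W, flip to black, move to (4,11). |black|=3
Step 4: on WHITE (4,11): turn R to N, flip to black, move to (3,11). |black|=4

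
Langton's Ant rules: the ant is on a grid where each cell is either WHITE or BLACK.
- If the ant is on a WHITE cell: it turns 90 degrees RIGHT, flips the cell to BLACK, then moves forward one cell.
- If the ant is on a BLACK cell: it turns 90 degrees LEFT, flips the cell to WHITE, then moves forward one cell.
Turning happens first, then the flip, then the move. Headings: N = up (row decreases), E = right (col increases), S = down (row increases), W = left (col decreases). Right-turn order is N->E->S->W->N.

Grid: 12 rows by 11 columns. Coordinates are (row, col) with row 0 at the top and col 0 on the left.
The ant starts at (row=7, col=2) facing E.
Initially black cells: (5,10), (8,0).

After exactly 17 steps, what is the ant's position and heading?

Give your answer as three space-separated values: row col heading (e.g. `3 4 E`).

Step 1: on WHITE (7,2): turn R to S, flip to black, move to (8,2). |black|=3
Step 2: on WHITE (8,2): turn R to W, flip to black, move to (8,1). |black|=4
Step 3: on WHITE (8,1): turn R to N, flip to black, move to (7,1). |black|=5
Step 4: on WHITE (7,1): turn R to E, flip to black, move to (7,2). |black|=6
Step 5: on BLACK (7,2): turn L to N, flip to white, move to (6,2). |black|=5
Step 6: on WHITE (6,2): turn R to E, flip to black, move to (6,3). |black|=6
Step 7: on WHITE (6,3): turn R to S, flip to black, move to (7,3). |black|=7
Step 8: on WHITE (7,3): turn R to W, flip to black, move to (7,2). |black|=8
Step 9: on WHITE (7,2): turn R to N, flip to black, move to (6,2). |black|=9
Step 10: on BLACK (6,2): turn L to W, flip to white, move to (6,1). |black|=8
Step 11: on WHITE (6,1): turn R to N, flip to black, move to (5,1). |black|=9
Step 12: on WHITE (5,1): turn R to E, flip to black, move to (5,2). |black|=10
Step 13: on WHITE (5,2): turn R to S, flip to black, move to (6,2). |black|=11
Step 14: on WHITE (6,2): turn R to W, flip to black, move to (6,1). |black|=12
Step 15: on BLACK (6,1): turn L to S, flip to white, move to (7,1). |black|=11
Step 16: on BLACK (7,1): turn L to E, flip to white, move to (7,2). |black|=10
Step 17: on BLACK (7,2): turn L to N, flip to white, move to (6,2). |black|=9

Answer: 6 2 N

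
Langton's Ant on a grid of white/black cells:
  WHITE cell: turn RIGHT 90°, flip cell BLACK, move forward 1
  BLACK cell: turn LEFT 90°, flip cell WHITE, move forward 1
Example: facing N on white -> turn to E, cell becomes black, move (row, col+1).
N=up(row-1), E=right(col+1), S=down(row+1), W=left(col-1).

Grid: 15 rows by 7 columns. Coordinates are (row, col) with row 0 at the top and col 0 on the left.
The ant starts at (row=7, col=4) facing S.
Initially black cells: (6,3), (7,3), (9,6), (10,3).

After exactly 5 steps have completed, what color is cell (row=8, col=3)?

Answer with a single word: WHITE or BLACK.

Answer: BLACK

Derivation:
Step 1: on WHITE (7,4): turn R to W, flip to black, move to (7,3). |black|=5
Step 2: on BLACK (7,3): turn L to S, flip to white, move to (8,3). |black|=4
Step 3: on WHITE (8,3): turn R to W, flip to black, move to (8,2). |black|=5
Step 4: on WHITE (8,2): turn R to N, flip to black, move to (7,2). |black|=6
Step 5: on WHITE (7,2): turn R to E, flip to black, move to (7,3). |black|=7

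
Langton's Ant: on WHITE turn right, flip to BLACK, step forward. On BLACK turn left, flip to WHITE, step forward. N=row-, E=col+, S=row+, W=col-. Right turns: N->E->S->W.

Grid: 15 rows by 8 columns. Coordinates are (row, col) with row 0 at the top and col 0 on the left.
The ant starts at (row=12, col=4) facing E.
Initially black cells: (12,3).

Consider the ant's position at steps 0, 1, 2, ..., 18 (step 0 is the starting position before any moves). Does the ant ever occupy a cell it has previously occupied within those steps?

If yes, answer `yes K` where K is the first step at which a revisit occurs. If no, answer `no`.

Answer: yes 7

Derivation:
Step 1: on WHITE (12,4): turn R to S, flip to black, move to (13,4). |black|=2 — new cell
Step 2: on WHITE (13,4): turn R to W, flip to black, move to (13,3). |black|=3 — new cell
Step 3: on WHITE (13,3): turn R to N, flip to black, move to (12,3). |black|=4 — new cell
Step 4: on BLACK (12,3): turn L to W, flip to white, move to (12,2). |black|=3 — new cell
Step 5: on WHITE (12,2): turn R to N, flip to black, move to (11,2). |black|=4 — new cell
Step 6: on WHITE (11,2): turn R to E, flip to black, move to (11,3). |black|=5 — new cell
Step 7: on WHITE (11,3): turn R to S, flip to black, move to (12,3). |black|=6 — REVISIT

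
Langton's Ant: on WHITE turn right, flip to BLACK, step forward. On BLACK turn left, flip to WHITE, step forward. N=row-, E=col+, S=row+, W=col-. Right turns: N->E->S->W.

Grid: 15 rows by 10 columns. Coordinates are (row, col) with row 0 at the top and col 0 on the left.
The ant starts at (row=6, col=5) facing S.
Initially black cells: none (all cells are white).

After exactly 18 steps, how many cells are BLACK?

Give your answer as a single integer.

Step 1: on WHITE (6,5): turn R to W, flip to black, move to (6,4). |black|=1
Step 2: on WHITE (6,4): turn R to N, flip to black, move to (5,4). |black|=2
Step 3: on WHITE (5,4): turn R to E, flip to black, move to (5,5). |black|=3
Step 4: on WHITE (5,5): turn R to S, flip to black, move to (6,5). |black|=4
Step 5: on BLACK (6,5): turn L to E, flip to white, move to (6,6). |black|=3
Step 6: on WHITE (6,6): turn R to S, flip to black, move to (7,6). |black|=4
Step 7: on WHITE (7,6): turn R to W, flip to black, move to (7,5). |black|=5
Step 8: on WHITE (7,5): turn R to N, flip to black, move to (6,5). |black|=6
Step 9: on WHITE (6,5): turn R to E, flip to black, move to (6,6). |black|=7
Step 10: on BLACK (6,6): turn L to N, flip to white, move to (5,6). |black|=6
Step 11: on WHITE (5,6): turn R to E, flip to black, move to (5,7). |black|=7
Step 12: on WHITE (5,7): turn R to S, flip to black, move to (6,7). |black|=8
Step 13: on WHITE (6,7): turn R to W, flip to black, move to (6,6). |black|=9
Step 14: on WHITE (6,6): turn R to N, flip to black, move to (5,6). |black|=10
Step 15: on BLACK (5,6): turn L to W, flip to white, move to (5,5). |black|=9
Step 16: on BLACK (5,5): turn L to S, flip to white, move to (6,5). |black|=8
Step 17: on BLACK (6,5): turn L to E, flip to white, move to (6,6). |black|=7
Step 18: on BLACK (6,6): turn L to N, flip to white, move to (5,6). |black|=6

Answer: 6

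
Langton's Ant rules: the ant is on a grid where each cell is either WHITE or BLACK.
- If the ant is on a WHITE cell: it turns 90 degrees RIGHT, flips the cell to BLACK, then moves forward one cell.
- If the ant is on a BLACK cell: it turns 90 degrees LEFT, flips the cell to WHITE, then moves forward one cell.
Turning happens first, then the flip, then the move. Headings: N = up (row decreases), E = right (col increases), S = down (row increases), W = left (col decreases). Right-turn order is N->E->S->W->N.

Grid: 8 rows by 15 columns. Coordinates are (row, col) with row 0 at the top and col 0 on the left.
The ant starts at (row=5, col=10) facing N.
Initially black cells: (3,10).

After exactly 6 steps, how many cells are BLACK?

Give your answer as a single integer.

Answer: 5

Derivation:
Step 1: on WHITE (5,10): turn R to E, flip to black, move to (5,11). |black|=2
Step 2: on WHITE (5,11): turn R to S, flip to black, move to (6,11). |black|=3
Step 3: on WHITE (6,11): turn R to W, flip to black, move to (6,10). |black|=4
Step 4: on WHITE (6,10): turn R to N, flip to black, move to (5,10). |black|=5
Step 5: on BLACK (5,10): turn L to W, flip to white, move to (5,9). |black|=4
Step 6: on WHITE (5,9): turn R to N, flip to black, move to (4,9). |black|=5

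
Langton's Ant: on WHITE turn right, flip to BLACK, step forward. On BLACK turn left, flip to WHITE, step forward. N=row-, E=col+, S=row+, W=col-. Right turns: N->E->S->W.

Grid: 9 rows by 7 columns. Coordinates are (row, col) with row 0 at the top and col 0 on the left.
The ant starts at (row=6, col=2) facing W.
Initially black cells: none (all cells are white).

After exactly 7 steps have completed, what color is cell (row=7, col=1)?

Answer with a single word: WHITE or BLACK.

Step 1: on WHITE (6,2): turn R to N, flip to black, move to (5,2). |black|=1
Step 2: on WHITE (5,2): turn R to E, flip to black, move to (5,3). |black|=2
Step 3: on WHITE (5,3): turn R to S, flip to black, move to (6,3). |black|=3
Step 4: on WHITE (6,3): turn R to W, flip to black, move to (6,2). |black|=4
Step 5: on BLACK (6,2): turn L to S, flip to white, move to (7,2). |black|=3
Step 6: on WHITE (7,2): turn R to W, flip to black, move to (7,1). |black|=4
Step 7: on WHITE (7,1): turn R to N, flip to black, move to (6,1). |black|=5

Answer: BLACK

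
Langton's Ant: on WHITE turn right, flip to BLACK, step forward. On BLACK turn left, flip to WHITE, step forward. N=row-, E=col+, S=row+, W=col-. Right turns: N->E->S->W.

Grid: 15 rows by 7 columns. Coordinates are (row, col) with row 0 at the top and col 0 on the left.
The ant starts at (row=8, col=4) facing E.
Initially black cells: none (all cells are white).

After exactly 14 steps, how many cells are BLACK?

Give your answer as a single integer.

Step 1: on WHITE (8,4): turn R to S, flip to black, move to (9,4). |black|=1
Step 2: on WHITE (9,4): turn R to W, flip to black, move to (9,3). |black|=2
Step 3: on WHITE (9,3): turn R to N, flip to black, move to (8,3). |black|=3
Step 4: on WHITE (8,3): turn R to E, flip to black, move to (8,4). |black|=4
Step 5: on BLACK (8,4): turn L to N, flip to white, move to (7,4). |black|=3
Step 6: on WHITE (7,4): turn R to E, flip to black, move to (7,5). |black|=4
Step 7: on WHITE (7,5): turn R to S, flip to black, move to (8,5). |black|=5
Step 8: on WHITE (8,5): turn R to W, flip to black, move to (8,4). |black|=6
Step 9: on WHITE (8,4): turn R to N, flip to black, move to (7,4). |black|=7
Step 10: on BLACK (7,4): turn L to W, flip to white, move to (7,3). |black|=6
Step 11: on WHITE (7,3): turn R to N, flip to black, move to (6,3). |black|=7
Step 12: on WHITE (6,3): turn R to E, flip to black, move to (6,4). |black|=8
Step 13: on WHITE (6,4): turn R to S, flip to black, move to (7,4). |black|=9
Step 14: on WHITE (7,4): turn R to W, flip to black, move to (7,3). |black|=10

Answer: 10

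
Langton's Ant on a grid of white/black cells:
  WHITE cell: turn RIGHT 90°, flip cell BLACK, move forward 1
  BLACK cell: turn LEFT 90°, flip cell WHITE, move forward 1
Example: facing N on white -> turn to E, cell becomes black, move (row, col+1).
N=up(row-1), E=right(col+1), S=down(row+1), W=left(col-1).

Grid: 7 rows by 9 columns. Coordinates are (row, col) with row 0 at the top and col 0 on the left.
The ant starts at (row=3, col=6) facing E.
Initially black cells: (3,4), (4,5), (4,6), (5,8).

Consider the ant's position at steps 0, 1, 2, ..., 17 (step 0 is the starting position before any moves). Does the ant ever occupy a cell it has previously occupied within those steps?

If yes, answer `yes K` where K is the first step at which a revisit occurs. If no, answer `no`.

Step 1: on WHITE (3,6): turn R to S, flip to black, move to (4,6). |black|=5 — new cell
Step 2: on BLACK (4,6): turn L to E, flip to white, move to (4,7). |black|=4 — new cell
Step 3: on WHITE (4,7): turn R to S, flip to black, move to (5,7). |black|=5 — new cell
Step 4: on WHITE (5,7): turn R to W, flip to black, move to (5,6). |black|=6 — new cell
Step 5: on WHITE (5,6): turn R to N, flip to black, move to (4,6). |black|=7 — REVISIT

Answer: yes 5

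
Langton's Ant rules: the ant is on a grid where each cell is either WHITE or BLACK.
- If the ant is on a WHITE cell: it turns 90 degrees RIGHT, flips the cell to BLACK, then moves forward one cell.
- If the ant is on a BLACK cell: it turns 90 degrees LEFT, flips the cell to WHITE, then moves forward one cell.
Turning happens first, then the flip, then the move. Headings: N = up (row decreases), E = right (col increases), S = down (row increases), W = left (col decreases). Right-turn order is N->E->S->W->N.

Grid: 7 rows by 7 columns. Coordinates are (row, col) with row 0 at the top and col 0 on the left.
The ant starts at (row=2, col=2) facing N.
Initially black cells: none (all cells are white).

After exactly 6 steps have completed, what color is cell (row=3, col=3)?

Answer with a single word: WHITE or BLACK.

Step 1: on WHITE (2,2): turn R to E, flip to black, move to (2,3). |black|=1
Step 2: on WHITE (2,3): turn R to S, flip to black, move to (3,3). |black|=2
Step 3: on WHITE (3,3): turn R to W, flip to black, move to (3,2). |black|=3
Step 4: on WHITE (3,2): turn R to N, flip to black, move to (2,2). |black|=4
Step 5: on BLACK (2,2): turn L to W, flip to white, move to (2,1). |black|=3
Step 6: on WHITE (2,1): turn R to N, flip to black, move to (1,1). |black|=4

Answer: BLACK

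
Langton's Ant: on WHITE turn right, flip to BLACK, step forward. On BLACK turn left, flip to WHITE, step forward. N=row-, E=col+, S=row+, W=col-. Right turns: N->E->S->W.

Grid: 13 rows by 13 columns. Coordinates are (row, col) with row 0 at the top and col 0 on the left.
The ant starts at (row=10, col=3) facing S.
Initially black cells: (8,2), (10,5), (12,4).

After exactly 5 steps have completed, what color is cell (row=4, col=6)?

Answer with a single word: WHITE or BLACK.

Answer: WHITE

Derivation:
Step 1: on WHITE (10,3): turn R to W, flip to black, move to (10,2). |black|=4
Step 2: on WHITE (10,2): turn R to N, flip to black, move to (9,2). |black|=5
Step 3: on WHITE (9,2): turn R to E, flip to black, move to (9,3). |black|=6
Step 4: on WHITE (9,3): turn R to S, flip to black, move to (10,3). |black|=7
Step 5: on BLACK (10,3): turn L to E, flip to white, move to (10,4). |black|=6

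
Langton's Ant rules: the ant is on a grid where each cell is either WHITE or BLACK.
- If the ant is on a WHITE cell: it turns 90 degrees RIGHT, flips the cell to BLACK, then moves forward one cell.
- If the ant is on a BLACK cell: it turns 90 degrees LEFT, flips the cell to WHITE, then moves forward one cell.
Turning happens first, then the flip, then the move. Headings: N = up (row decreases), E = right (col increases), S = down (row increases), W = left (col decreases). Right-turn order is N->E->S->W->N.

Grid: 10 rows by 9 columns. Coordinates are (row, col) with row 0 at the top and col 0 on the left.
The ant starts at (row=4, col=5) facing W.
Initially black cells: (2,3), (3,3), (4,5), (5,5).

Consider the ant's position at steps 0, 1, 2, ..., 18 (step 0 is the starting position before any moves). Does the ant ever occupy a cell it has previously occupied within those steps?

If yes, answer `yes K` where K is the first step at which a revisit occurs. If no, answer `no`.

Step 1: on BLACK (4,5): turn L to S, flip to white, move to (5,5). |black|=3 — new cell
Step 2: on BLACK (5,5): turn L to E, flip to white, move to (5,6). |black|=2 — new cell
Step 3: on WHITE (5,6): turn R to S, flip to black, move to (6,6). |black|=3 — new cell
Step 4: on WHITE (6,6): turn R to W, flip to black, move to (6,5). |black|=4 — new cell
Step 5: on WHITE (6,5): turn R to N, flip to black, move to (5,5). |black|=5 — REVISIT

Answer: yes 5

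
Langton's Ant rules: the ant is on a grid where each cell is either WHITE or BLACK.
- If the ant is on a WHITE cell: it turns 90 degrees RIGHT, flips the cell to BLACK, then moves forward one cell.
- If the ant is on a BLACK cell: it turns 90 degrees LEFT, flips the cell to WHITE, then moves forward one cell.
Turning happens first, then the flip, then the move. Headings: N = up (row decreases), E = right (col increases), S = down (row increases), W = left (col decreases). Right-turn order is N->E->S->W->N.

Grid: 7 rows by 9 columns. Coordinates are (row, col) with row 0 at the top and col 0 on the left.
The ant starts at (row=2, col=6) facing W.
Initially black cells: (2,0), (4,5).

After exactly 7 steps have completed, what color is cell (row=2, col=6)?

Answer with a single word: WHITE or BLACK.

Answer: WHITE

Derivation:
Step 1: on WHITE (2,6): turn R to N, flip to black, move to (1,6). |black|=3
Step 2: on WHITE (1,6): turn R to E, flip to black, move to (1,7). |black|=4
Step 3: on WHITE (1,7): turn R to S, flip to black, move to (2,7). |black|=5
Step 4: on WHITE (2,7): turn R to W, flip to black, move to (2,6). |black|=6
Step 5: on BLACK (2,6): turn L to S, flip to white, move to (3,6). |black|=5
Step 6: on WHITE (3,6): turn R to W, flip to black, move to (3,5). |black|=6
Step 7: on WHITE (3,5): turn R to N, flip to black, move to (2,5). |black|=7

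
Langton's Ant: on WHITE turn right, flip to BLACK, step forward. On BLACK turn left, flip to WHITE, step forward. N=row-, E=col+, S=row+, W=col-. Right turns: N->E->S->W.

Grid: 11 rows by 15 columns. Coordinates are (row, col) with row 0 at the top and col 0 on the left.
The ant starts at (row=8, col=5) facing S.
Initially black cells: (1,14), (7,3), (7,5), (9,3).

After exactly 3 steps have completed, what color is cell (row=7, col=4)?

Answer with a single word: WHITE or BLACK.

Answer: BLACK

Derivation:
Step 1: on WHITE (8,5): turn R to W, flip to black, move to (8,4). |black|=5
Step 2: on WHITE (8,4): turn R to N, flip to black, move to (7,4). |black|=6
Step 3: on WHITE (7,4): turn R to E, flip to black, move to (7,5). |black|=7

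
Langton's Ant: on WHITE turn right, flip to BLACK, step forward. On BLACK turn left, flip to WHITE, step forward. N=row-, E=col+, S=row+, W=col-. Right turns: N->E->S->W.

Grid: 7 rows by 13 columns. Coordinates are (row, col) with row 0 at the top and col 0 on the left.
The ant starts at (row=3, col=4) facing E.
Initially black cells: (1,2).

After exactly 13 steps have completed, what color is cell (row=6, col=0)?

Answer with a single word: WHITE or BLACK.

Answer: WHITE

Derivation:
Step 1: on WHITE (3,4): turn R to S, flip to black, move to (4,4). |black|=2
Step 2: on WHITE (4,4): turn R to W, flip to black, move to (4,3). |black|=3
Step 3: on WHITE (4,3): turn R to N, flip to black, move to (3,3). |black|=4
Step 4: on WHITE (3,3): turn R to E, flip to black, move to (3,4). |black|=5
Step 5: on BLACK (3,4): turn L to N, flip to white, move to (2,4). |black|=4
Step 6: on WHITE (2,4): turn R to E, flip to black, move to (2,5). |black|=5
Step 7: on WHITE (2,5): turn R to S, flip to black, move to (3,5). |black|=6
Step 8: on WHITE (3,5): turn R to W, flip to black, move to (3,4). |black|=7
Step 9: on WHITE (3,4): turn R to N, flip to black, move to (2,4). |black|=8
Step 10: on BLACK (2,4): turn L to W, flip to white, move to (2,3). |black|=7
Step 11: on WHITE (2,3): turn R to N, flip to black, move to (1,3). |black|=8
Step 12: on WHITE (1,3): turn R to E, flip to black, move to (1,4). |black|=9
Step 13: on WHITE (1,4): turn R to S, flip to black, move to (2,4). |black|=10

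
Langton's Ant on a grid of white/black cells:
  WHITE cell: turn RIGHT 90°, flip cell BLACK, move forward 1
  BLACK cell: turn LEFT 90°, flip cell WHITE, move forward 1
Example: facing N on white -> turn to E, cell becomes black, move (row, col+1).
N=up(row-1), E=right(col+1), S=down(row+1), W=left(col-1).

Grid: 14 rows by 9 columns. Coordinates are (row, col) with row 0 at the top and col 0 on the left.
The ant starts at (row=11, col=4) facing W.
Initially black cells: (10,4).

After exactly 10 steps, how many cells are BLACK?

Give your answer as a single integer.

Step 1: on WHITE (11,4): turn R to N, flip to black, move to (10,4). |black|=2
Step 2: on BLACK (10,4): turn L to W, flip to white, move to (10,3). |black|=1
Step 3: on WHITE (10,3): turn R to N, flip to black, move to (9,3). |black|=2
Step 4: on WHITE (9,3): turn R to E, flip to black, move to (9,4). |black|=3
Step 5: on WHITE (9,4): turn R to S, flip to black, move to (10,4). |black|=4
Step 6: on WHITE (10,4): turn R to W, flip to black, move to (10,3). |black|=5
Step 7: on BLACK (10,3): turn L to S, flip to white, move to (11,3). |black|=4
Step 8: on WHITE (11,3): turn R to W, flip to black, move to (11,2). |black|=5
Step 9: on WHITE (11,2): turn R to N, flip to black, move to (10,2). |black|=6
Step 10: on WHITE (10,2): turn R to E, flip to black, move to (10,3). |black|=7

Answer: 7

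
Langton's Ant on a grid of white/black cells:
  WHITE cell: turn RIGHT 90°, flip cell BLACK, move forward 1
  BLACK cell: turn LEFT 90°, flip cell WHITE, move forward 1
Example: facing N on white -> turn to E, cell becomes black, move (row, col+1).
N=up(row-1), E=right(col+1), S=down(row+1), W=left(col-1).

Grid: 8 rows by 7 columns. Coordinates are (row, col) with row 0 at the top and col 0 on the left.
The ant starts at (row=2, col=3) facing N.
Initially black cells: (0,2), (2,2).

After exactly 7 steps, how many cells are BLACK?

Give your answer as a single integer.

Step 1: on WHITE (2,3): turn R to E, flip to black, move to (2,4). |black|=3
Step 2: on WHITE (2,4): turn R to S, flip to black, move to (3,4). |black|=4
Step 3: on WHITE (3,4): turn R to W, flip to black, move to (3,3). |black|=5
Step 4: on WHITE (3,3): turn R to N, flip to black, move to (2,3). |black|=6
Step 5: on BLACK (2,3): turn L to W, flip to white, move to (2,2). |black|=5
Step 6: on BLACK (2,2): turn L to S, flip to white, move to (3,2). |black|=4
Step 7: on WHITE (3,2): turn R to W, flip to black, move to (3,1). |black|=5

Answer: 5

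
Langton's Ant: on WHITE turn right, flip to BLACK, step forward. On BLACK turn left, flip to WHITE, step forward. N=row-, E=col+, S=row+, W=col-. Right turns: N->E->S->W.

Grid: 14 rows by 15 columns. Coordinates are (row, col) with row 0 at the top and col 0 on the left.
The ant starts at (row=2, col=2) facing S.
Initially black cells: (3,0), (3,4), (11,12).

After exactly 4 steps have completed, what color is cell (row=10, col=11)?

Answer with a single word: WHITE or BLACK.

Step 1: on WHITE (2,2): turn R to W, flip to black, move to (2,1). |black|=4
Step 2: on WHITE (2,1): turn R to N, flip to black, move to (1,1). |black|=5
Step 3: on WHITE (1,1): turn R to E, flip to black, move to (1,2). |black|=6
Step 4: on WHITE (1,2): turn R to S, flip to black, move to (2,2). |black|=7

Answer: WHITE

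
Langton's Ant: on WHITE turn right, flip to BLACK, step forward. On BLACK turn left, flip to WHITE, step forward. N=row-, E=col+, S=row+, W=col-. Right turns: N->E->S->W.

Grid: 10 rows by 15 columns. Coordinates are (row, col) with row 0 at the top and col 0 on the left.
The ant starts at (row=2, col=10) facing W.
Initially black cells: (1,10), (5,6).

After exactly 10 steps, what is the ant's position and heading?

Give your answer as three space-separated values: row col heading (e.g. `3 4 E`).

Answer: 1 9 E

Derivation:
Step 1: on WHITE (2,10): turn R to N, flip to black, move to (1,10). |black|=3
Step 2: on BLACK (1,10): turn L to W, flip to white, move to (1,9). |black|=2
Step 3: on WHITE (1,9): turn R to N, flip to black, move to (0,9). |black|=3
Step 4: on WHITE (0,9): turn R to E, flip to black, move to (0,10). |black|=4
Step 5: on WHITE (0,10): turn R to S, flip to black, move to (1,10). |black|=5
Step 6: on WHITE (1,10): turn R to W, flip to black, move to (1,9). |black|=6
Step 7: on BLACK (1,9): turn L to S, flip to white, move to (2,9). |black|=5
Step 8: on WHITE (2,9): turn R to W, flip to black, move to (2,8). |black|=6
Step 9: on WHITE (2,8): turn R to N, flip to black, move to (1,8). |black|=7
Step 10: on WHITE (1,8): turn R to E, flip to black, move to (1,9). |black|=8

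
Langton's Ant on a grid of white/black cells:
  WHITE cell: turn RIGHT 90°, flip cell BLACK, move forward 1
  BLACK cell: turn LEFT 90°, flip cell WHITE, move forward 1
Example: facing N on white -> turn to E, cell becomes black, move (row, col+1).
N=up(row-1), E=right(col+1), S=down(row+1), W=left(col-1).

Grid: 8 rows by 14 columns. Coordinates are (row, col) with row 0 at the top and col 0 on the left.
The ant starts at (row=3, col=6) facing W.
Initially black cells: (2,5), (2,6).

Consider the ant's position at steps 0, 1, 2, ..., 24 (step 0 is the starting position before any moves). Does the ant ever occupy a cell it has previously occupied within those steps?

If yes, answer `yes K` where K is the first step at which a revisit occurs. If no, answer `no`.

Answer: yes 6

Derivation:
Step 1: on WHITE (3,6): turn R to N, flip to black, move to (2,6). |black|=3 — new cell
Step 2: on BLACK (2,6): turn L to W, flip to white, move to (2,5). |black|=2 — new cell
Step 3: on BLACK (2,5): turn L to S, flip to white, move to (3,5). |black|=1 — new cell
Step 4: on WHITE (3,5): turn R to W, flip to black, move to (3,4). |black|=2 — new cell
Step 5: on WHITE (3,4): turn R to N, flip to black, move to (2,4). |black|=3 — new cell
Step 6: on WHITE (2,4): turn R to E, flip to black, move to (2,5). |black|=4 — REVISIT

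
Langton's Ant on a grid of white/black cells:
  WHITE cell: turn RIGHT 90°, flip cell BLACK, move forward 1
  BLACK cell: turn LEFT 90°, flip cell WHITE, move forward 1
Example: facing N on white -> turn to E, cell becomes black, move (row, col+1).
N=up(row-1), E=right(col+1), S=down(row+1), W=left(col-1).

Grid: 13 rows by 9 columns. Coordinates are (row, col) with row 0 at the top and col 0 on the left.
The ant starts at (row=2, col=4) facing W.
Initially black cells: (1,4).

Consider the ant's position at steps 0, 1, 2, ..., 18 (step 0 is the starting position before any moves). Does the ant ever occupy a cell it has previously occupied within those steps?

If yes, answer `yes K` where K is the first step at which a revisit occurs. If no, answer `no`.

Step 1: on WHITE (2,4): turn R to N, flip to black, move to (1,4). |black|=2 — new cell
Step 2: on BLACK (1,4): turn L to W, flip to white, move to (1,3). |black|=1 — new cell
Step 3: on WHITE (1,3): turn R to N, flip to black, move to (0,3). |black|=2 — new cell
Step 4: on WHITE (0,3): turn R to E, flip to black, move to (0,4). |black|=3 — new cell
Step 5: on WHITE (0,4): turn R to S, flip to black, move to (1,4). |black|=4 — REVISIT

Answer: yes 5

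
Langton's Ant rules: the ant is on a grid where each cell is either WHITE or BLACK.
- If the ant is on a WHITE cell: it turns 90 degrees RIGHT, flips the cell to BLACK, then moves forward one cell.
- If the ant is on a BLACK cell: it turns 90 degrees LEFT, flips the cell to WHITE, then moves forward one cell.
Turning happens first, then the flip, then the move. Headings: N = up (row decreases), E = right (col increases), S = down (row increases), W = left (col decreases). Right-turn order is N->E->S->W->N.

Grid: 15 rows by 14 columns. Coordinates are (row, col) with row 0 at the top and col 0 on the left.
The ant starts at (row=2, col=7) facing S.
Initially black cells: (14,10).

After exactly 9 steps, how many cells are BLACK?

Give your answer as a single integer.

Answer: 8

Derivation:
Step 1: on WHITE (2,7): turn R to W, flip to black, move to (2,6). |black|=2
Step 2: on WHITE (2,6): turn R to N, flip to black, move to (1,6). |black|=3
Step 3: on WHITE (1,6): turn R to E, flip to black, move to (1,7). |black|=4
Step 4: on WHITE (1,7): turn R to S, flip to black, move to (2,7). |black|=5
Step 5: on BLACK (2,7): turn L to E, flip to white, move to (2,8). |black|=4
Step 6: on WHITE (2,8): turn R to S, flip to black, move to (3,8). |black|=5
Step 7: on WHITE (3,8): turn R to W, flip to black, move to (3,7). |black|=6
Step 8: on WHITE (3,7): turn R to N, flip to black, move to (2,7). |black|=7
Step 9: on WHITE (2,7): turn R to E, flip to black, move to (2,8). |black|=8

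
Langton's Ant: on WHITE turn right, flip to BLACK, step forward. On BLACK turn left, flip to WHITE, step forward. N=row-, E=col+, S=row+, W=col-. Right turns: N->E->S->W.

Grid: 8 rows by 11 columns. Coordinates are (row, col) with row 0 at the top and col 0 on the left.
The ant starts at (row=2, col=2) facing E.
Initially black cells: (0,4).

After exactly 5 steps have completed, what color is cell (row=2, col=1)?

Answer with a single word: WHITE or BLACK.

Answer: BLACK

Derivation:
Step 1: on WHITE (2,2): turn R to S, flip to black, move to (3,2). |black|=2
Step 2: on WHITE (3,2): turn R to W, flip to black, move to (3,1). |black|=3
Step 3: on WHITE (3,1): turn R to N, flip to black, move to (2,1). |black|=4
Step 4: on WHITE (2,1): turn R to E, flip to black, move to (2,2). |black|=5
Step 5: on BLACK (2,2): turn L to N, flip to white, move to (1,2). |black|=4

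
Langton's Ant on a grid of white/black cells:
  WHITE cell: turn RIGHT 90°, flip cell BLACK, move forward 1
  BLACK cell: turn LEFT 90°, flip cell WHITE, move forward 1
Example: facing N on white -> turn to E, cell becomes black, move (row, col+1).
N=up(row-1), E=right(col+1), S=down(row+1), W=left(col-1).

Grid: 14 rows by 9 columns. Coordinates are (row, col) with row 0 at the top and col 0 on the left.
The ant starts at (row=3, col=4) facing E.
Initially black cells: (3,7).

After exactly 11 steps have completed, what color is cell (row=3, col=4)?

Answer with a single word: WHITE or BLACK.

Answer: BLACK

Derivation:
Step 1: on WHITE (3,4): turn R to S, flip to black, move to (4,4). |black|=2
Step 2: on WHITE (4,4): turn R to W, flip to black, move to (4,3). |black|=3
Step 3: on WHITE (4,3): turn R to N, flip to black, move to (3,3). |black|=4
Step 4: on WHITE (3,3): turn R to E, flip to black, move to (3,4). |black|=5
Step 5: on BLACK (3,4): turn L to N, flip to white, move to (2,4). |black|=4
Step 6: on WHITE (2,4): turn R to E, flip to black, move to (2,5). |black|=5
Step 7: on WHITE (2,5): turn R to S, flip to black, move to (3,5). |black|=6
Step 8: on WHITE (3,5): turn R to W, flip to black, move to (3,4). |black|=7
Step 9: on WHITE (3,4): turn R to N, flip to black, move to (2,4). |black|=8
Step 10: on BLACK (2,4): turn L to W, flip to white, move to (2,3). |black|=7
Step 11: on WHITE (2,3): turn R to N, flip to black, move to (1,3). |black|=8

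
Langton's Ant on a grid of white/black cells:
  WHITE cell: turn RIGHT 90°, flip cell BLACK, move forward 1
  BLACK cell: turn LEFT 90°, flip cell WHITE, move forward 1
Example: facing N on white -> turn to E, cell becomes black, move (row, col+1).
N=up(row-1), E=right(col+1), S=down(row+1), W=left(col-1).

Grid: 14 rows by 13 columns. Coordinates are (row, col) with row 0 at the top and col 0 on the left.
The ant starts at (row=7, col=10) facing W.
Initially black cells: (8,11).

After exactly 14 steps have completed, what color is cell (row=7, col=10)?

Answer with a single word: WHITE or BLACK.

Step 1: on WHITE (7,10): turn R to N, flip to black, move to (6,10). |black|=2
Step 2: on WHITE (6,10): turn R to E, flip to black, move to (6,11). |black|=3
Step 3: on WHITE (6,11): turn R to S, flip to black, move to (7,11). |black|=4
Step 4: on WHITE (7,11): turn R to W, flip to black, move to (7,10). |black|=5
Step 5: on BLACK (7,10): turn L to S, flip to white, move to (8,10). |black|=4
Step 6: on WHITE (8,10): turn R to W, flip to black, move to (8,9). |black|=5
Step 7: on WHITE (8,9): turn R to N, flip to black, move to (7,9). |black|=6
Step 8: on WHITE (7,9): turn R to E, flip to black, move to (7,10). |black|=7
Step 9: on WHITE (7,10): turn R to S, flip to black, move to (8,10). |black|=8
Step 10: on BLACK (8,10): turn L to E, flip to white, move to (8,11). |black|=7
Step 11: on BLACK (8,11): turn L to N, flip to white, move to (7,11). |black|=6
Step 12: on BLACK (7,11): turn L to W, flip to white, move to (7,10). |black|=5
Step 13: on BLACK (7,10): turn L to S, flip to white, move to (8,10). |black|=4
Step 14: on WHITE (8,10): turn R to W, flip to black, move to (8,9). |black|=5

Answer: WHITE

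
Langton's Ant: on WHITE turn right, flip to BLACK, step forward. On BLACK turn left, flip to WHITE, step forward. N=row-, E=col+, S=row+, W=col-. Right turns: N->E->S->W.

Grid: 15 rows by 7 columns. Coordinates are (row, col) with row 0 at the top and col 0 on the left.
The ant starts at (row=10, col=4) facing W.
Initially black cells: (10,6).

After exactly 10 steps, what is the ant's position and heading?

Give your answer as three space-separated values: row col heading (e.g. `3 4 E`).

Step 1: on WHITE (10,4): turn R to N, flip to black, move to (9,4). |black|=2
Step 2: on WHITE (9,4): turn R to E, flip to black, move to (9,5). |black|=3
Step 3: on WHITE (9,5): turn R to S, flip to black, move to (10,5). |black|=4
Step 4: on WHITE (10,5): turn R to W, flip to black, move to (10,4). |black|=5
Step 5: on BLACK (10,4): turn L to S, flip to white, move to (11,4). |black|=4
Step 6: on WHITE (11,4): turn R to W, flip to black, move to (11,3). |black|=5
Step 7: on WHITE (11,3): turn R to N, flip to black, move to (10,3). |black|=6
Step 8: on WHITE (10,3): turn R to E, flip to black, move to (10,4). |black|=7
Step 9: on WHITE (10,4): turn R to S, flip to black, move to (11,4). |black|=8
Step 10: on BLACK (11,4): turn L to E, flip to white, move to (11,5). |black|=7

Answer: 11 5 E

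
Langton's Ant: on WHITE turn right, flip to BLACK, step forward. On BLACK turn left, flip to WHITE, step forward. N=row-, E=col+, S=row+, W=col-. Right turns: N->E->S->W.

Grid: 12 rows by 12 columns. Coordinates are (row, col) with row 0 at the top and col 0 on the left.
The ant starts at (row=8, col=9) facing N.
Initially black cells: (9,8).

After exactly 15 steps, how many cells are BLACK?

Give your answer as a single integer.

Answer: 4

Derivation:
Step 1: on WHITE (8,9): turn R to E, flip to black, move to (8,10). |black|=2
Step 2: on WHITE (8,10): turn R to S, flip to black, move to (9,10). |black|=3
Step 3: on WHITE (9,10): turn R to W, flip to black, move to (9,9). |black|=4
Step 4: on WHITE (9,9): turn R to N, flip to black, move to (8,9). |black|=5
Step 5: on BLACK (8,9): turn L to W, flip to white, move to (8,8). |black|=4
Step 6: on WHITE (8,8): turn R to N, flip to black, move to (7,8). |black|=5
Step 7: on WHITE (7,8): turn R to E, flip to black, move to (7,9). |black|=6
Step 8: on WHITE (7,9): turn R to S, flip to black, move to (8,9). |black|=7
Step 9: on WHITE (8,9): turn R to W, flip to black, move to (8,8). |black|=8
Step 10: on BLACK (8,8): turn L to S, flip to white, move to (9,8). |black|=7
Step 11: on BLACK (9,8): turn L to E, flip to white, move to (9,9). |black|=6
Step 12: on BLACK (9,9): turn L to N, flip to white, move to (8,9). |black|=5
Step 13: on BLACK (8,9): turn L to W, flip to white, move to (8,8). |black|=4
Step 14: on WHITE (8,8): turn R to N, flip to black, move to (7,8). |black|=5
Step 15: on BLACK (7,8): turn L to W, flip to white, move to (7,7). |black|=4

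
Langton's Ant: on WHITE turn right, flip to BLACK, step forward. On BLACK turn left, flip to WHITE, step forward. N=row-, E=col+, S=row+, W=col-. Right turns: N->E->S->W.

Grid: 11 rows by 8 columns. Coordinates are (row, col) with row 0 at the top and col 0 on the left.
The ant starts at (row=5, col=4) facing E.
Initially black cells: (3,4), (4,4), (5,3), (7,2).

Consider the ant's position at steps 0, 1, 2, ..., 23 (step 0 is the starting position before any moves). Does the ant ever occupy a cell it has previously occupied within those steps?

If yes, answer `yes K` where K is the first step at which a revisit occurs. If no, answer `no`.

Step 1: on WHITE (5,4): turn R to S, flip to black, move to (6,4). |black|=5 — new cell
Step 2: on WHITE (6,4): turn R to W, flip to black, move to (6,3). |black|=6 — new cell
Step 3: on WHITE (6,3): turn R to N, flip to black, move to (5,3). |black|=7 — new cell
Step 4: on BLACK (5,3): turn L to W, flip to white, move to (5,2). |black|=6 — new cell
Step 5: on WHITE (5,2): turn R to N, flip to black, move to (4,2). |black|=7 — new cell
Step 6: on WHITE (4,2): turn R to E, flip to black, move to (4,3). |black|=8 — new cell
Step 7: on WHITE (4,3): turn R to S, flip to black, move to (5,3). |black|=9 — REVISIT

Answer: yes 7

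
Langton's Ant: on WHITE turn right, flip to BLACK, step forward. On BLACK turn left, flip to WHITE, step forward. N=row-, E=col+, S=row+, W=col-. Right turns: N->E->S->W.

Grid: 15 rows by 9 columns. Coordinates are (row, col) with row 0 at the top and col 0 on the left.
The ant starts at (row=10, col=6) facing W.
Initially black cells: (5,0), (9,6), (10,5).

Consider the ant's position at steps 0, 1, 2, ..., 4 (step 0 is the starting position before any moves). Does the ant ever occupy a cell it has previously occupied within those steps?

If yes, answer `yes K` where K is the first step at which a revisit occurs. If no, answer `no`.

Step 1: on WHITE (10,6): turn R to N, flip to black, move to (9,6). |black|=4 — new cell
Step 2: on BLACK (9,6): turn L to W, flip to white, move to (9,5). |black|=3 — new cell
Step 3: on WHITE (9,5): turn R to N, flip to black, move to (8,5). |black|=4 — new cell
Step 4: on WHITE (8,5): turn R to E, flip to black, move to (8,6). |black|=5 — new cell
No revisit within 4 steps.

Answer: no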